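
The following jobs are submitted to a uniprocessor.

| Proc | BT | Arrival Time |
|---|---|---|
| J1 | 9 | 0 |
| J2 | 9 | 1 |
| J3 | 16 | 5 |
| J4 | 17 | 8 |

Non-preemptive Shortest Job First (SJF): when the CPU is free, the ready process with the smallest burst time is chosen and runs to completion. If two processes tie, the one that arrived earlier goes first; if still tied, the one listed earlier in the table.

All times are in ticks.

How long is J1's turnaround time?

9

Gantt: | J1 0-9 | J2 9-18 | J3 18-34 | J4 34-51 |
Completion: J1=9  J2=18  J3=34  J4=51
Turnaround (C−A): J1=9  J2=17  J3=29  J4=43
Turnaround(J1) = completion − arrival = 9 − 0 = 9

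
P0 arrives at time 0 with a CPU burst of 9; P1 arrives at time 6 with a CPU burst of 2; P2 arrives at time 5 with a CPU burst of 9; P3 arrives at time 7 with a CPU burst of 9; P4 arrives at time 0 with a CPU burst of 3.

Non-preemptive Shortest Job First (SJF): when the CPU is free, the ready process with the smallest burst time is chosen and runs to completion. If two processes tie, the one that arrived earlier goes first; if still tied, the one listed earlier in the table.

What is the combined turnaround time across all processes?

66

Timeline: | P4 0-3 | P0 3-12 | P1 12-14 | P2 14-23 | P3 23-32 |
Completion: P0=12  P1=14  P2=23  P3=32  P4=3
Turnaround (C−A): P0=12  P1=8  P2=18  P3=25  P4=3
Turnaround = completion − arrival: P0=12, P1=8, P2=18, P3=25, P4=3
Total turnaround = 12 + 8 + 18 + 25 + 3 = 66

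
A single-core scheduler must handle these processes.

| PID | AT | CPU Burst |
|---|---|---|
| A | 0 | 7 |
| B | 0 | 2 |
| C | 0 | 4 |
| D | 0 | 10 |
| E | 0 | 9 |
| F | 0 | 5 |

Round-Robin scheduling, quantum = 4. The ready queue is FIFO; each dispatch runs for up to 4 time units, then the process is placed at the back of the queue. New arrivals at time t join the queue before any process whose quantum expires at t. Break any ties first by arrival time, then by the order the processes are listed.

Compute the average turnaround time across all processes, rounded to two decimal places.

24.67

Schedule: | A 0-4 | B 4-6 | C 6-10 | D 10-14 | E 14-18 | F 18-22 | A 22-25 | D 25-29 | E 29-33 | F 33-34 | D 34-36 | E 36-37 |
Completion: A=25  B=6  C=10  D=36  E=37  F=34
Turnaround times: A=25, B=6, C=10, D=36, E=37, F=34
Average turnaround = (25+6+10+36+37+34) / 6 = 148/6 = 24.67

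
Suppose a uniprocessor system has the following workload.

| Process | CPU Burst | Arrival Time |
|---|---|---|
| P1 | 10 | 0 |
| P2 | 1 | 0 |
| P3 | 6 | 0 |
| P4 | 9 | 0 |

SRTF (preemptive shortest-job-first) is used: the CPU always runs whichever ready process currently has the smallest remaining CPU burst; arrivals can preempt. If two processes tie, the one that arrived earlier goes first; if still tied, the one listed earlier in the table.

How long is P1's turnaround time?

Schedule: | P2 0-1 | P3 1-7 | P4 7-16 | P1 16-26 |
Completion: P1=26  P2=1  P3=7  P4=16
Turnaround (C−A): P1=26  P2=1  P3=7  P4=16
Turnaround(P1) = completion − arrival = 26 − 0 = 26

26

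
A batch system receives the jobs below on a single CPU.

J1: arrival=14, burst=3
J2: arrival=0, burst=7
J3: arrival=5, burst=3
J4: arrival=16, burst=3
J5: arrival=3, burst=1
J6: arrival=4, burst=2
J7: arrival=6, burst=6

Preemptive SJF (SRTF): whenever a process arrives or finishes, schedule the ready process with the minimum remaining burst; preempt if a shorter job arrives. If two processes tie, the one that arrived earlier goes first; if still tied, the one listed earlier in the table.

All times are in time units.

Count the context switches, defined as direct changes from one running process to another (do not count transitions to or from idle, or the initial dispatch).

Gantt: | J2 0-3 | J5 3-4 | J6 4-6 | J3 6-9 | J2 9-13 | J7 13-14 | J1 14-17 | J4 17-20 | J7 20-25 |
Completion: J1=17  J2=13  J3=9  J4=20  J5=4  J6=6  J7=25

8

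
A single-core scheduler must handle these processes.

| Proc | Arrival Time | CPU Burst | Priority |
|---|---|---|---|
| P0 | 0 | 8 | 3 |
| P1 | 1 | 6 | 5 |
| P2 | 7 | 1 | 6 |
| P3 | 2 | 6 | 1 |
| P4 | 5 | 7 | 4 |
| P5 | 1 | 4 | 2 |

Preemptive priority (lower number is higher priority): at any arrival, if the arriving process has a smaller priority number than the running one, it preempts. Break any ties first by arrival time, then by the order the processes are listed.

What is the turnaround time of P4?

20

Schedule: | P0 0-1 | P5 1-2 | P3 2-8 | P5 8-11 | P0 11-18 | P4 18-25 | P1 25-31 | P2 31-32 |
Completion: P0=18  P1=31  P2=32  P3=8  P4=25  P5=11
Turnaround(P4) = completion − arrival = 25 − 5 = 20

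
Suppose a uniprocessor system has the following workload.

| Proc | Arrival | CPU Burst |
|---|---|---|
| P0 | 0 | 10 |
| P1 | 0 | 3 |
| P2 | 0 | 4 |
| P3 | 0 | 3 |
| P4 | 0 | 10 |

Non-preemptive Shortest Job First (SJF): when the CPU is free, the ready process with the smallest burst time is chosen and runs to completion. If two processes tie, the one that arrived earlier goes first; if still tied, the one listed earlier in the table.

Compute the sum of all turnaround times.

69

Timeline: | P1 0-3 | P3 3-6 | P2 6-10 | P0 10-20 | P4 20-30 |
Completion: P0=20  P1=3  P2=10  P3=6  P4=30
Turnaround = completion − arrival: P0=20, P1=3, P2=10, P3=6, P4=30
Total turnaround = 20 + 3 + 10 + 6 + 30 = 69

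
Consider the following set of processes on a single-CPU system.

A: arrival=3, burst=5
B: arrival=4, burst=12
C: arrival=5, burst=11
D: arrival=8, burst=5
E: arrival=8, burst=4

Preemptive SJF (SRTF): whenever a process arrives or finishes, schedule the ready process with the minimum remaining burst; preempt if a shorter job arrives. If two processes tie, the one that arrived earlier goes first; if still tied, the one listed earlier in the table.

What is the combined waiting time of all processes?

Timeline: | idle 0-3 | A 3-8 | E 8-12 | D 12-17 | C 17-28 | B 28-40 |
Completion: A=8  B=40  C=28  D=17  E=12
Turnaround (C−A): A=5  B=36  C=23  D=9  E=4
Waiting = turnaround − burst: A=0, B=24, C=12, D=4, E=0
Total waiting = 0 + 24 + 12 + 4 + 0 = 40

40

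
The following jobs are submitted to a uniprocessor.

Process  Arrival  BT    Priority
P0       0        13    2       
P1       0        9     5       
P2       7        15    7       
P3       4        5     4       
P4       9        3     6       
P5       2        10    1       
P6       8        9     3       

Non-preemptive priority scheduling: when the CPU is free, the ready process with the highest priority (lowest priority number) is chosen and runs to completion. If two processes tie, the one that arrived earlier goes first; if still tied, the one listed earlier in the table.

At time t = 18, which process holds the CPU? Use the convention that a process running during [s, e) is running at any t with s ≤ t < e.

Timeline: | P0 0-13 | P5 13-23 | P6 23-32 | P3 32-37 | P1 37-46 | P4 46-49 | P2 49-64 |
Completion: P0=13  P1=46  P2=64  P3=37  P4=49  P5=23  P6=32
Turnaround (C−A): P0=13  P1=46  P2=57  P3=33  P4=40  P5=21  P6=24

P5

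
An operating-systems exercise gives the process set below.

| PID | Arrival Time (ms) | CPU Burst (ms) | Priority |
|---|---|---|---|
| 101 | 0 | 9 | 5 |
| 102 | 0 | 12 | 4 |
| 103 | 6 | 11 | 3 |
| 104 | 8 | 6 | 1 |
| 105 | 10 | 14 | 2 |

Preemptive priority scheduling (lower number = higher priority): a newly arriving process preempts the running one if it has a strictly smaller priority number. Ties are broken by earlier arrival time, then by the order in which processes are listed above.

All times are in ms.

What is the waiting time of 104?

Schedule: | 102 0-6 | 103 6-8 | 104 8-14 | 105 14-28 | 103 28-37 | 102 37-43 | 101 43-52 |
Completion: 101=52  102=43  103=37  104=14  105=28
Turnaround (C−A): 101=52  102=43  103=31  104=6  105=18
Waiting(104) = turnaround − burst = 6 − 6 = 0

0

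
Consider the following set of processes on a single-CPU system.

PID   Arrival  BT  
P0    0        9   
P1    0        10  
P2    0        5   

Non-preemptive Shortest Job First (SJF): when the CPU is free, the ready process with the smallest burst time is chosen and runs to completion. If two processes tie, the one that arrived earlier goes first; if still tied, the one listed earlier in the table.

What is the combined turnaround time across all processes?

Schedule: | P2 0-5 | P0 5-14 | P1 14-24 |
Completion: P0=14  P1=24  P2=5
Turnaround (C−A): P0=14  P1=24  P2=5
Turnaround = completion − arrival: P0=14, P1=24, P2=5
Total turnaround = 14 + 24 + 5 = 43

43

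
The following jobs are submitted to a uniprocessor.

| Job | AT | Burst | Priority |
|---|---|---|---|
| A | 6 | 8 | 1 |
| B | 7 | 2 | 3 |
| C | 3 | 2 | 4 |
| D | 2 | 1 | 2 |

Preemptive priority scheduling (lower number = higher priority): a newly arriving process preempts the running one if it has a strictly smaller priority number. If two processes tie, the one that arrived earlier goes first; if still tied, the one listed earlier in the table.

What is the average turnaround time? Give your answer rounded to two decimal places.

Schedule: | idle 0-2 | D 2-3 | C 3-5 | idle 5-6 | A 6-14 | B 14-16 |
Completion: A=14  B=16  C=5  D=3
Turnaround (C−A): A=8  B=9  C=2  D=1
Turnaround times: A=8, B=9, C=2, D=1
Average turnaround = (8+9+2+1) / 4 = 20/4 = 5.00

5.00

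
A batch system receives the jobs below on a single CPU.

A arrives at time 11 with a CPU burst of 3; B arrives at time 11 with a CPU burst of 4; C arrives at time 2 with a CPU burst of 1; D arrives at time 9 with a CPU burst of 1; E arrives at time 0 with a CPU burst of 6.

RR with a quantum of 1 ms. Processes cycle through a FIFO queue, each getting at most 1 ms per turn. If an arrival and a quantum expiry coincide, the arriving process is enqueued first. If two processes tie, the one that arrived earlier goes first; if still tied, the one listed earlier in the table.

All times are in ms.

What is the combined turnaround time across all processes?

21

Schedule: | E 0-2 | C 2-3 | E 3-7 | idle 7-9 | D 9-10 | idle 10-11 | A 11-12 | B 12-13 | A 13-14 | B 14-15 | A 15-16 | B 16-18 |
Completion: A=16  B=18  C=3  D=10  E=7
Turnaround = completion − arrival: A=5, B=7, C=1, D=1, E=7
Total turnaround = 5 + 7 + 1 + 1 + 7 = 21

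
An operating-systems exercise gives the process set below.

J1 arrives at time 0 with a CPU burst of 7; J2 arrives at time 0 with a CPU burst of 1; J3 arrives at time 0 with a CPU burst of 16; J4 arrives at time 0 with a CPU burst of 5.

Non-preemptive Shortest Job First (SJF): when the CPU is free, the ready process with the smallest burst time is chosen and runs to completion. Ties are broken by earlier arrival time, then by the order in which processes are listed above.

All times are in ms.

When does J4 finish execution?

6

Schedule: | J2 0-1 | J4 1-6 | J1 6-13 | J3 13-29 |
Completion: J1=13  J2=1  J3=29  J4=6
Turnaround (C−A): J1=13  J2=1  J3=29  J4=6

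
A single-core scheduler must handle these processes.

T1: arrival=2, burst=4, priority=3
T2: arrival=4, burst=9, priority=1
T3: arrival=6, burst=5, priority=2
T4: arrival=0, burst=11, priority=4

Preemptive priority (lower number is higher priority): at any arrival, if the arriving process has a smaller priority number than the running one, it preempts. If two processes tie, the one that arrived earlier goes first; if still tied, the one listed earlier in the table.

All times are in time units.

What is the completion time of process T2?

13

Timeline: | T4 0-2 | T1 2-4 | T2 4-13 | T3 13-18 | T1 18-20 | T4 20-29 |
Completion: T1=20  T2=13  T3=18  T4=29
Turnaround (C−A): T1=18  T2=9  T3=12  T4=29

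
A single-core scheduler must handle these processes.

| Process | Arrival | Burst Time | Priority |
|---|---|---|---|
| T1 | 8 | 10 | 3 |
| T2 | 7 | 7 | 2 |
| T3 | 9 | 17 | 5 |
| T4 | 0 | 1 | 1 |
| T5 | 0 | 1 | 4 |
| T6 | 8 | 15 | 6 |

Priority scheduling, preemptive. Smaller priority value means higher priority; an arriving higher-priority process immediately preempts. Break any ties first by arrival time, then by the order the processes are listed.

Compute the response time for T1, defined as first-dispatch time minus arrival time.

6

Schedule: | T4 0-1 | T5 1-2 | idle 2-7 | T2 7-14 | T1 14-24 | T3 24-41 | T6 41-56 |
Completion: T1=24  T2=14  T3=41  T4=1  T5=2  T6=56
Turnaround (C−A): T1=16  T2=7  T3=32  T4=1  T5=2  T6=48
Response(T1) = first start − arrival = 14 − 8 = 6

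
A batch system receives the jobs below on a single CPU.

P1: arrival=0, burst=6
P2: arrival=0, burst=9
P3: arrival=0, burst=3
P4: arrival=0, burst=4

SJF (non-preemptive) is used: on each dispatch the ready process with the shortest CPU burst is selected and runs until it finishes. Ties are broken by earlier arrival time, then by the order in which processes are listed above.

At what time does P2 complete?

22

Timeline: | P3 0-3 | P4 3-7 | P1 7-13 | P2 13-22 |
Completion: P1=13  P2=22  P3=3  P4=7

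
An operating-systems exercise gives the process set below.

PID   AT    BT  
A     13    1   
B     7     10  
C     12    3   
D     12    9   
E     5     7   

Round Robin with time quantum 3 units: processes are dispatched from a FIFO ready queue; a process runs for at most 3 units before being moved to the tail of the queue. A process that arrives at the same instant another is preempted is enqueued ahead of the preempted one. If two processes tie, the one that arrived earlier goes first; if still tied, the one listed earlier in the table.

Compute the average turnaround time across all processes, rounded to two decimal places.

17.40

Schedule: | idle 0-5 | E 5-8 | B 8-11 | E 11-14 | B 14-17 | C 17-20 | D 20-23 | A 23-24 | E 24-25 | B 25-28 | D 28-31 | B 31-32 | D 32-35 |
Completion: A=24  B=32  C=20  D=35  E=25
Turnaround times: A=11, B=25, C=8, D=23, E=20
Average turnaround = (11+25+8+23+20) / 5 = 87/5 = 17.40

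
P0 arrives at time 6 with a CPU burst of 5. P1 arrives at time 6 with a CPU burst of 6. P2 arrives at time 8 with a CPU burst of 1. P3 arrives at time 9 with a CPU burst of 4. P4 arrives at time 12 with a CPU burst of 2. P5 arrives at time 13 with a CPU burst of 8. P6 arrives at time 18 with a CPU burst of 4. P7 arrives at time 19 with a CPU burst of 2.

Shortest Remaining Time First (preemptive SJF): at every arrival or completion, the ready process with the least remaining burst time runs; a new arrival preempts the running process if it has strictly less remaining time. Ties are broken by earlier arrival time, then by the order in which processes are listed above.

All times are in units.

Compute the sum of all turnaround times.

75

Schedule: | idle 0-6 | P0 6-8 | P2 8-9 | P0 9-12 | P4 12-14 | P3 14-18 | P6 18-19 | P7 19-21 | P6 21-24 | P1 24-30 | P5 30-38 |
Completion: P0=12  P1=30  P2=9  P3=18  P4=14  P5=38  P6=24  P7=21
Turnaround (C−A): P0=6  P1=24  P2=1  P3=9  P4=2  P5=25  P6=6  P7=2
Turnaround = completion − arrival: P0=6, P1=24, P2=1, P3=9, P4=2, P5=25, P6=6, P7=2
Total turnaround = 6 + 24 + 1 + 9 + 2 + 25 + 6 + 2 = 75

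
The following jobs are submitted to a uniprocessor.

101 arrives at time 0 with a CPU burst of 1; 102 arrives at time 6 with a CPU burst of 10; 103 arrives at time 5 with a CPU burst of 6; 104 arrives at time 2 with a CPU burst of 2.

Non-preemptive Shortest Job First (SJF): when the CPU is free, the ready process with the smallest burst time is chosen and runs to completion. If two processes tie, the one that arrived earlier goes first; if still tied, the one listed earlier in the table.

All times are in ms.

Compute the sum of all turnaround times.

24

Gantt: | 101 0-1 | idle 1-2 | 104 2-4 | idle 4-5 | 103 5-11 | 102 11-21 |
Completion: 101=1  102=21  103=11  104=4
Turnaround = completion − arrival: 101=1, 102=15, 103=6, 104=2
Total turnaround = 1 + 15 + 6 + 2 = 24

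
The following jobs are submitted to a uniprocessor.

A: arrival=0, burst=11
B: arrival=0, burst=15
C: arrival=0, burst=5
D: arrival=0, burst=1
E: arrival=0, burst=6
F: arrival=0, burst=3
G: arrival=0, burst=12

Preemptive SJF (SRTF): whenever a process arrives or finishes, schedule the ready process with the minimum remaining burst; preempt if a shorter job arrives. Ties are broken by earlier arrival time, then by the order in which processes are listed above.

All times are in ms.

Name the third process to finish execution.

Schedule: | D 0-1 | F 1-4 | C 4-9 | E 9-15 | A 15-26 | G 26-38 | B 38-53 |
Completion: A=26  B=53  C=9  D=1  E=15  F=4  G=38
Turnaround (C−A): A=26  B=53  C=9  D=1  E=15  F=4  G=38
Finish order: D → F → C → E → A → G → B

C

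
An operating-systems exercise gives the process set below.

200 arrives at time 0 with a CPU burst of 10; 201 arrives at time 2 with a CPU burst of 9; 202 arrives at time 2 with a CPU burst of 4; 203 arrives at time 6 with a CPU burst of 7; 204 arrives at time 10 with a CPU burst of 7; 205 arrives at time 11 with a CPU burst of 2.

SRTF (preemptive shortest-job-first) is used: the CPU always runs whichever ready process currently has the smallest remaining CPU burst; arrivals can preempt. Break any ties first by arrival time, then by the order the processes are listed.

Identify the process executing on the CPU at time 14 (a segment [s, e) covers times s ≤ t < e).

205

Gantt: | 200 0-2 | 202 2-6 | 203 6-13 | 205 13-15 | 204 15-22 | 200 22-30 | 201 30-39 |
Completion: 200=30  201=39  202=6  203=13  204=22  205=15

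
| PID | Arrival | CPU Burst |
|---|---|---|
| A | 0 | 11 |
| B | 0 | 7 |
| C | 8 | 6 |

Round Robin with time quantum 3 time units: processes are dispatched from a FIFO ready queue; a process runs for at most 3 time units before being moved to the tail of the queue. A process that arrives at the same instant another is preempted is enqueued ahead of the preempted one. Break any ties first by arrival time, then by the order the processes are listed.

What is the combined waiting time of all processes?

33

Gantt: | A 0-3 | B 3-6 | A 6-9 | B 9-12 | C 12-15 | A 15-18 | B 18-19 | C 19-22 | A 22-24 |
Completion: A=24  B=19  C=22
Turnaround (C−A): A=24  B=19  C=14
Waiting = turnaround − burst: A=13, B=12, C=8
Total waiting = 13 + 12 + 8 = 33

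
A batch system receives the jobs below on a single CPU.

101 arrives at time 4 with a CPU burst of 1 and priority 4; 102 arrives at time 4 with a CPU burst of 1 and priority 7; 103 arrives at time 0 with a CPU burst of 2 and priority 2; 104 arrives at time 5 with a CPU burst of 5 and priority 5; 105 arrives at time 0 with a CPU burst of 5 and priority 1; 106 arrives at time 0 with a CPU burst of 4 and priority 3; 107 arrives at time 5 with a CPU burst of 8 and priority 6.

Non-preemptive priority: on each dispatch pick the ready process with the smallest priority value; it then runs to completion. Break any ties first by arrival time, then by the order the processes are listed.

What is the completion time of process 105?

5

Timeline: | 105 0-5 | 103 5-7 | 106 7-11 | 101 11-12 | 104 12-17 | 107 17-25 | 102 25-26 |
Completion: 101=12  102=26  103=7  104=17  105=5  106=11  107=25
Turnaround (C−A): 101=8  102=22  103=7  104=12  105=5  106=11  107=20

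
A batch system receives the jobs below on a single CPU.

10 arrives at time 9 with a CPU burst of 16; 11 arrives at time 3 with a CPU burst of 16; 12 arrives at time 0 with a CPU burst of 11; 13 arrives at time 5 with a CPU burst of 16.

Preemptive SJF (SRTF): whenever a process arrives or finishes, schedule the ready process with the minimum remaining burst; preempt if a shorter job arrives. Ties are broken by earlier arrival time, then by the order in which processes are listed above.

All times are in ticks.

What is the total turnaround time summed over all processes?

123

Gantt: | 12 0-11 | 11 11-27 | 13 27-43 | 10 43-59 |
Completion: 10=59  11=27  12=11  13=43
Turnaround (C−A): 10=50  11=24  12=11  13=38
Turnaround = completion − arrival: 10=50, 11=24, 12=11, 13=38
Total turnaround = 50 + 24 + 11 + 38 = 123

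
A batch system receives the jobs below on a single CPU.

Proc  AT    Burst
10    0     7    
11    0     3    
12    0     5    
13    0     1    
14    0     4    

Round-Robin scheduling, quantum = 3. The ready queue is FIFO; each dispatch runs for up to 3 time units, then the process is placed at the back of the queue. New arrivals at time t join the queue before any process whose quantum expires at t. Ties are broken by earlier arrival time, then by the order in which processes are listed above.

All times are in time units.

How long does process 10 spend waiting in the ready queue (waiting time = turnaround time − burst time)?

Schedule: | 10 0-3 | 11 3-6 | 12 6-9 | 13 9-10 | 14 10-13 | 10 13-16 | 12 16-18 | 14 18-19 | 10 19-20 |
Completion: 10=20  11=6  12=18  13=10  14=19
Turnaround (C−A): 10=20  11=6  12=18  13=10  14=19
Waiting(10) = turnaround − burst = 20 − 7 = 13

13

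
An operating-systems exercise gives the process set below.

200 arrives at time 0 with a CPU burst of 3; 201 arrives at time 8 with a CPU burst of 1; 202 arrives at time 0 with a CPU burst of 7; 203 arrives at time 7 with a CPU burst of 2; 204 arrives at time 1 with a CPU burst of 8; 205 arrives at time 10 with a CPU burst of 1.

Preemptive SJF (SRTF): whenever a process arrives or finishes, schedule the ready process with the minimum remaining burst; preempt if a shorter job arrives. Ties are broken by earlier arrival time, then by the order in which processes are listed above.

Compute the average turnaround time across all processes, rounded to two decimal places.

7.17

Schedule: | 200 0-3 | 202 3-7 | 203 7-9 | 201 9-10 | 205 10-11 | 202 11-14 | 204 14-22 |
Completion: 200=3  201=10  202=14  203=9  204=22  205=11
Turnaround times: 200=3, 201=2, 202=14, 203=2, 204=21, 205=1
Average turnaround = (3+2+14+2+21+1) / 6 = 43/6 = 7.17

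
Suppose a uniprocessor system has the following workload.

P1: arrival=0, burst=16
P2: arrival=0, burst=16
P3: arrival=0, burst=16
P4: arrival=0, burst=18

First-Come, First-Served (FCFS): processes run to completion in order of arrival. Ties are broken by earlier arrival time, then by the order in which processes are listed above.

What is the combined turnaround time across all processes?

Timeline: | P1 0-16 | P2 16-32 | P3 32-48 | P4 48-66 |
Completion: P1=16  P2=32  P3=48  P4=66
Turnaround (C−A): P1=16  P2=32  P3=48  P4=66
Turnaround = completion − arrival: P1=16, P2=32, P3=48, P4=66
Total turnaround = 16 + 32 + 48 + 66 = 162

162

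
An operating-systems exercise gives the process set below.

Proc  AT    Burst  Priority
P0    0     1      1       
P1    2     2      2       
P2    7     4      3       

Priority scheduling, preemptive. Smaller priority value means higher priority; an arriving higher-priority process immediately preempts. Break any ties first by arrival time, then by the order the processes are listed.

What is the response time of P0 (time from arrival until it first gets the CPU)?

0

Schedule: | P0 0-1 | idle 1-2 | P1 2-4 | idle 4-7 | P2 7-11 |
Completion: P0=1  P1=4  P2=11
Turnaround (C−A): P0=1  P1=2  P2=4
Response(P0) = first start − arrival = 0 − 0 = 0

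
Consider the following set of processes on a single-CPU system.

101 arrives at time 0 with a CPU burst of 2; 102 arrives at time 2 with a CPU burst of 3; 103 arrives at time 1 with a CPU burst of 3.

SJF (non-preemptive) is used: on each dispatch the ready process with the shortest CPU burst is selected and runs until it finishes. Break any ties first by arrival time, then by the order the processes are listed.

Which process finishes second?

Schedule: | 101 0-2 | 103 2-5 | 102 5-8 |
Completion: 101=2  102=8  103=5
Finish order: 101 → 103 → 102

103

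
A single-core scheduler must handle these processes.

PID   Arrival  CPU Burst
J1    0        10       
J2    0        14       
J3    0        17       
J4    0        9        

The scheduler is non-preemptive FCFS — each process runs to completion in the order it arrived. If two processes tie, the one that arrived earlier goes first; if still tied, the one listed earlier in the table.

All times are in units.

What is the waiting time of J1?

Gantt: | J1 0-10 | J2 10-24 | J3 24-41 | J4 41-50 |
Completion: J1=10  J2=24  J3=41  J4=50
Waiting(J1) = turnaround − burst = 10 − 10 = 0

0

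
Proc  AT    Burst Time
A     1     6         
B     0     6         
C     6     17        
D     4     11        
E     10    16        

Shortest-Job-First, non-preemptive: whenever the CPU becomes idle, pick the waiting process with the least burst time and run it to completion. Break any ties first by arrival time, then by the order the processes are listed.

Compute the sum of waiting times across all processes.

59

Timeline: | B 0-6 | A 6-12 | D 12-23 | E 23-39 | C 39-56 |
Completion: A=12  B=6  C=56  D=23  E=39
Turnaround (C−A): A=11  B=6  C=50  D=19  E=29
Waiting = turnaround − burst: A=5, B=0, C=33, D=8, E=13
Total waiting = 5 + 0 + 33 + 8 + 13 = 59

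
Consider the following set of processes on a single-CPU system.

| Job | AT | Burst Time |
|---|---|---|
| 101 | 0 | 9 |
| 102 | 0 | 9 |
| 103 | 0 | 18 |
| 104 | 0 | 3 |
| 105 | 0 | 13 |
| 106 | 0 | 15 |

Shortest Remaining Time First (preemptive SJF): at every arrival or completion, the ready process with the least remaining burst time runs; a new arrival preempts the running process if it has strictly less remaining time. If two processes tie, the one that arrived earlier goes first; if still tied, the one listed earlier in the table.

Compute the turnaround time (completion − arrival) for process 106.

49

Timeline: | 104 0-3 | 101 3-12 | 102 12-21 | 105 21-34 | 106 34-49 | 103 49-67 |
Completion: 101=12  102=21  103=67  104=3  105=34  106=49
Turnaround (C−A): 101=12  102=21  103=67  104=3  105=34  106=49
Turnaround(106) = completion − arrival = 49 − 0 = 49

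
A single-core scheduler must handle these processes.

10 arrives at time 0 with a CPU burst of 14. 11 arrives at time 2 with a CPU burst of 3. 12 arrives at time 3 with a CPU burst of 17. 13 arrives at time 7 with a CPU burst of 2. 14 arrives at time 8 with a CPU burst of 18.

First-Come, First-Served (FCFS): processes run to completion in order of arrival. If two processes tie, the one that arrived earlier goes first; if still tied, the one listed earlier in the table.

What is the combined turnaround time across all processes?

Gantt: | 10 0-14 | 11 14-17 | 12 17-34 | 13 34-36 | 14 36-54 |
Completion: 10=14  11=17  12=34  13=36  14=54
Turnaround = completion − arrival: 10=14, 11=15, 12=31, 13=29, 14=46
Total turnaround = 14 + 15 + 31 + 29 + 46 = 135

135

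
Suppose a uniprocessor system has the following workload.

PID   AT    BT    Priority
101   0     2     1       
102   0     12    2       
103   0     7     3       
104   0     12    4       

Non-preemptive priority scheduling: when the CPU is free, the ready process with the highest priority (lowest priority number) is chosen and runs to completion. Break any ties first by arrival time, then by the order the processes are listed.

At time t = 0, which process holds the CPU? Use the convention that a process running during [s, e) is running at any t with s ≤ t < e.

101

Schedule: | 101 0-2 | 102 2-14 | 103 14-21 | 104 21-33 |
Completion: 101=2  102=14  103=21  104=33
Turnaround (C−A): 101=2  102=14  103=21  104=33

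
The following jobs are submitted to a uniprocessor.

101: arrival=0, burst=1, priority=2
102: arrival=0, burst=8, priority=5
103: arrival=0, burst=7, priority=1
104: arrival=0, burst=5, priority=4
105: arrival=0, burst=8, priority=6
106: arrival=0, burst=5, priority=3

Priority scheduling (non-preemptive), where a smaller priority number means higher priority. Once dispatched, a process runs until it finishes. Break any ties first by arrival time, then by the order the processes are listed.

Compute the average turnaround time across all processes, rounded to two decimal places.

Gantt: | 103 0-7 | 101 7-8 | 106 8-13 | 104 13-18 | 102 18-26 | 105 26-34 |
Completion: 101=8  102=26  103=7  104=18  105=34  106=13
Turnaround (C−A): 101=8  102=26  103=7  104=18  105=34  106=13
Turnaround times: 101=8, 102=26, 103=7, 104=18, 105=34, 106=13
Average turnaround = (8+26+7+18+34+13) / 6 = 106/6 = 17.67

17.67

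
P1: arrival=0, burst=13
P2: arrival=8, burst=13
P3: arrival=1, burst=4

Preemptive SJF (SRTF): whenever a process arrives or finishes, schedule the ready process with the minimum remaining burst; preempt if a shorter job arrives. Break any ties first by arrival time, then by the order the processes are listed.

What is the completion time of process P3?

Schedule: | P1 0-1 | P3 1-5 | P1 5-17 | P2 17-30 |
Completion: P1=17  P2=30  P3=5

5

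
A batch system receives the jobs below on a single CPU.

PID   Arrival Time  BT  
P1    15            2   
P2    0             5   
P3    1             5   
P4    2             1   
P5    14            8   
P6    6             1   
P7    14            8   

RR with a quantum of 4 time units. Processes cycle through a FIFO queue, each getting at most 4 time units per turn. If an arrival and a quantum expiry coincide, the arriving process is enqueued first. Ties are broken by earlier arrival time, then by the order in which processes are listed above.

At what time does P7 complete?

32

Schedule: | P2 0-4 | P3 4-8 | P4 8-9 | P2 9-10 | P6 10-11 | P3 11-12 | idle 12-14 | P5 14-18 | P7 18-22 | P1 22-24 | P5 24-28 | P7 28-32 |
Completion: P1=24  P2=10  P3=12  P4=9  P5=28  P6=11  P7=32
Turnaround (C−A): P1=9  P2=10  P3=11  P4=7  P5=14  P6=5  P7=18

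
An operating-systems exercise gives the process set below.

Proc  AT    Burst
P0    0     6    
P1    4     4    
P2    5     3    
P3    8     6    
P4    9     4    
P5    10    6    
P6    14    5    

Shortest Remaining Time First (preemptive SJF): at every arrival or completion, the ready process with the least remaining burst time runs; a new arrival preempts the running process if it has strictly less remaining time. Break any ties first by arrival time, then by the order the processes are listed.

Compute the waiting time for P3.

Timeline: | P0 0-6 | P2 6-9 | P1 9-13 | P4 13-17 | P6 17-22 | P3 22-28 | P5 28-34 |
Completion: P0=6  P1=13  P2=9  P3=28  P4=17  P5=34  P6=22
Waiting(P3) = turnaround − burst = 20 − 6 = 14

14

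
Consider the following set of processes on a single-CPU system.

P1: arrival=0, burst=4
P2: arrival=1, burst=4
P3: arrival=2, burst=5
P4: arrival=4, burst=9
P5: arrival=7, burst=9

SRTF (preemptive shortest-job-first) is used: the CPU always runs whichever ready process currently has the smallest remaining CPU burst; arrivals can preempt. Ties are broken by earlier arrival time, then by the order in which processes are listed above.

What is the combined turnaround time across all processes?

64

Schedule: | P1 0-4 | P2 4-8 | P3 8-13 | P4 13-22 | P5 22-31 |
Completion: P1=4  P2=8  P3=13  P4=22  P5=31
Turnaround (C−A): P1=4  P2=7  P3=11  P4=18  P5=24
Turnaround = completion − arrival: P1=4, P2=7, P3=11, P4=18, P5=24
Total turnaround = 4 + 7 + 11 + 18 + 24 = 64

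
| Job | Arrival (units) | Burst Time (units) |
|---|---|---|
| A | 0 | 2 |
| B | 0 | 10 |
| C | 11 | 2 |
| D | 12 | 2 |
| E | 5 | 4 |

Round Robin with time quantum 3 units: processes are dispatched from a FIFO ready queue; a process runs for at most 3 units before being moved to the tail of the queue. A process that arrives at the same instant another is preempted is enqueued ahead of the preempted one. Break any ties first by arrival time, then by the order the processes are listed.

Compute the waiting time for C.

Timeline: | A 0-2 | B 2-5 | E 5-8 | B 8-11 | E 11-12 | C 12-14 | B 14-17 | D 17-19 | B 19-20 |
Completion: A=2  B=20  C=14  D=19  E=12
Waiting(C) = turnaround − burst = 3 − 2 = 1

1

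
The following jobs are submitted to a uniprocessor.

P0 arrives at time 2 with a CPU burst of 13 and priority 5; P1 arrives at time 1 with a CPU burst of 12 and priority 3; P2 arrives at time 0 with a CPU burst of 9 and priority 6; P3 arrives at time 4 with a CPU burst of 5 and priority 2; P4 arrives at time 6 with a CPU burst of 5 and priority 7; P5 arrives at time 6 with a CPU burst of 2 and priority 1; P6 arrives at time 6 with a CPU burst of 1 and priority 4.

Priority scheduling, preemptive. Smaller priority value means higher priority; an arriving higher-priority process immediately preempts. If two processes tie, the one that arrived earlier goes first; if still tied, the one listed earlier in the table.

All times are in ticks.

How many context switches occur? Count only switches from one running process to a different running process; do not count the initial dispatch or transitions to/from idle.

9

Schedule: | P2 0-1 | P1 1-4 | P3 4-6 | P5 6-8 | P3 8-11 | P1 11-20 | P6 20-21 | P0 21-34 | P2 34-42 | P4 42-47 |
Completion: P0=34  P1=20  P2=42  P3=11  P4=47  P5=8  P6=21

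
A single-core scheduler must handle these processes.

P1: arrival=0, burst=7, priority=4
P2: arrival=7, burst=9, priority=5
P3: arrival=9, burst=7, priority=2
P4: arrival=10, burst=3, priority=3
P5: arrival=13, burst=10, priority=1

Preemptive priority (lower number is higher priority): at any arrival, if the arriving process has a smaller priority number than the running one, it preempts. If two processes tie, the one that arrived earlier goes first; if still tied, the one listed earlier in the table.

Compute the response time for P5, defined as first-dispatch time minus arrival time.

Timeline: | P1 0-7 | P2 7-9 | P3 9-13 | P5 13-23 | P3 23-26 | P4 26-29 | P2 29-36 |
Completion: P1=7  P2=36  P3=26  P4=29  P5=23
Turnaround (C−A): P1=7  P2=29  P3=17  P4=19  P5=10
Response(P5) = first start − arrival = 13 − 13 = 0

0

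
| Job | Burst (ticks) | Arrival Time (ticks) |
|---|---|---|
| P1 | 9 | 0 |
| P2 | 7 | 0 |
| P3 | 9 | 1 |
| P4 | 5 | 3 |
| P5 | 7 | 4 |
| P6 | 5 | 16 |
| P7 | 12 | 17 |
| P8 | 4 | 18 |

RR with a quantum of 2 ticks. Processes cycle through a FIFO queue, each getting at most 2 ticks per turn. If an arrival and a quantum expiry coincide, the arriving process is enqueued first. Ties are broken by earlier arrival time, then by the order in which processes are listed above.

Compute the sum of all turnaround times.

Schedule: | P1 0-2 | P2 2-4 | P3 4-6 | P1 6-8 | P4 8-10 | P5 10-12 | P2 12-14 | P3 14-16 | P1 16-18 | P4 18-20 | P5 20-22 | P2 22-24 | P6 24-26 | P3 26-28 | P7 28-30 | P8 30-32 | P1 32-34 | P4 34-35 | P5 35-37 | P2 37-38 | P6 38-40 | P3 40-42 | P7 42-44 | P8 44-46 | P1 46-47 | P5 47-48 | P6 48-49 | P3 49-50 | P7 50-58 |
Completion: P1=47  P2=38  P3=50  P4=35  P5=48  P6=49  P7=58  P8=46
Turnaround (C−A): P1=47  P2=38  P3=49  P4=32  P5=44  P6=33  P7=41  P8=28
Turnaround = completion − arrival: P1=47, P2=38, P3=49, P4=32, P5=44, P6=33, P7=41, P8=28
Total turnaround = 47 + 38 + 49 + 32 + 44 + 33 + 41 + 28 = 312

312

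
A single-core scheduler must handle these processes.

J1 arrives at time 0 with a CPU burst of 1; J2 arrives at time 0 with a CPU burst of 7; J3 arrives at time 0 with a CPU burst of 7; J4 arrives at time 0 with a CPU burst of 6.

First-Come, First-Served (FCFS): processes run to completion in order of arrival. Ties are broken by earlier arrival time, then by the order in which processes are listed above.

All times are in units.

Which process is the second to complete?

Gantt: | J1 0-1 | J2 1-8 | J3 8-15 | J4 15-21 |
Completion: J1=1  J2=8  J3=15  J4=21
Turnaround (C−A): J1=1  J2=8  J3=15  J4=21
Finish order: J1 → J2 → J3 → J4

J2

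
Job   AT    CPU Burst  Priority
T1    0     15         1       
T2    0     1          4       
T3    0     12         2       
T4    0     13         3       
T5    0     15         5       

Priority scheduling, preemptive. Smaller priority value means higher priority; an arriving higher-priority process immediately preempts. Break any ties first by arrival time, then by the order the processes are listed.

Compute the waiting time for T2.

40

Timeline: | T1 0-15 | T3 15-27 | T4 27-40 | T2 40-41 | T5 41-56 |
Completion: T1=15  T2=41  T3=27  T4=40  T5=56
Waiting(T2) = turnaround − burst = 41 − 1 = 40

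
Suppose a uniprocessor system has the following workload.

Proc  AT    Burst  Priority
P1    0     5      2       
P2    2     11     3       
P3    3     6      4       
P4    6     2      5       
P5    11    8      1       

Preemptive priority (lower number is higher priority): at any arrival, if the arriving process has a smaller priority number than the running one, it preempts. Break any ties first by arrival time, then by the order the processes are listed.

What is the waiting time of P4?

24

Gantt: | P1 0-5 | P2 5-11 | P5 11-19 | P2 19-24 | P3 24-30 | P4 30-32 |
Completion: P1=5  P2=24  P3=30  P4=32  P5=19
Turnaround (C−A): P1=5  P2=22  P3=27  P4=26  P5=8
Waiting(P4) = turnaround − burst = 26 − 2 = 24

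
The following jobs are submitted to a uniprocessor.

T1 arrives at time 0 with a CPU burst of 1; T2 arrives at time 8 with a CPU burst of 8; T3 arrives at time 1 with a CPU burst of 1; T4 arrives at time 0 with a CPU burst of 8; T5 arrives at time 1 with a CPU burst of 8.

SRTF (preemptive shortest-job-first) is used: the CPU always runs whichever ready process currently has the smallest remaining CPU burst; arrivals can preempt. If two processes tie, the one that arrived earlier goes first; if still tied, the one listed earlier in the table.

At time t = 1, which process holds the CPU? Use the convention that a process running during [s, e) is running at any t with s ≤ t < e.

T3

Schedule: | T1 0-1 | T3 1-2 | T4 2-10 | T5 10-18 | T2 18-26 |
Completion: T1=1  T2=26  T3=2  T4=10  T5=18
Turnaround (C−A): T1=1  T2=18  T3=1  T4=10  T5=17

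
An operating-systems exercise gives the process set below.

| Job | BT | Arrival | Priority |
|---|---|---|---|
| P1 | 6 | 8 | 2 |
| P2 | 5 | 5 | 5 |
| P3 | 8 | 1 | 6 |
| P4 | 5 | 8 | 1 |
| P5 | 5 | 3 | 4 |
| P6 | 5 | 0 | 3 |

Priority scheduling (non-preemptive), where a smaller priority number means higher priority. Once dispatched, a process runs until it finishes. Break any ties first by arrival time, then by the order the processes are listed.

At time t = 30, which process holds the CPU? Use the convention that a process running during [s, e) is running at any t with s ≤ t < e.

P3

Gantt: | P6 0-5 | P5 5-10 | P4 10-15 | P1 15-21 | P2 21-26 | P3 26-34 |
Completion: P1=21  P2=26  P3=34  P4=15  P5=10  P6=5
Turnaround (C−A): P1=13  P2=21  P3=33  P4=7  P5=7  P6=5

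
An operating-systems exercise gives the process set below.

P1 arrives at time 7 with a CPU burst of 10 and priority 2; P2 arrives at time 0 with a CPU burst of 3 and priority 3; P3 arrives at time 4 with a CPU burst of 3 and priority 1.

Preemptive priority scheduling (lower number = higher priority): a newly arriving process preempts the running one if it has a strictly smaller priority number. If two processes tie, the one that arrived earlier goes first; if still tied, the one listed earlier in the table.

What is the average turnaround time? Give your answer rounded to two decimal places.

5.33

Schedule: | P2 0-3 | idle 3-4 | P3 4-7 | P1 7-17 |
Completion: P1=17  P2=3  P3=7
Turnaround times: P1=10, P2=3, P3=3
Average turnaround = (10+3+3) / 3 = 16/3 = 5.33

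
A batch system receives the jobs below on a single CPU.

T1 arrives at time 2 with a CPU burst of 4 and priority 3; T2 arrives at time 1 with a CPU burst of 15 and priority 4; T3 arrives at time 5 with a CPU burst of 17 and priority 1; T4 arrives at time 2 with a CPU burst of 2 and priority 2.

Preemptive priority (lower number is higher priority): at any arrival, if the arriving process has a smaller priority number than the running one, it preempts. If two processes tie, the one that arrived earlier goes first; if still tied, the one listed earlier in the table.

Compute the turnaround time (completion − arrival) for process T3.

17

Schedule: | idle 0-1 | T2 1-2 | T4 2-4 | T1 4-5 | T3 5-22 | T1 22-25 | T2 25-39 |
Completion: T1=25  T2=39  T3=22  T4=4
Turnaround(T3) = completion − arrival = 22 − 5 = 17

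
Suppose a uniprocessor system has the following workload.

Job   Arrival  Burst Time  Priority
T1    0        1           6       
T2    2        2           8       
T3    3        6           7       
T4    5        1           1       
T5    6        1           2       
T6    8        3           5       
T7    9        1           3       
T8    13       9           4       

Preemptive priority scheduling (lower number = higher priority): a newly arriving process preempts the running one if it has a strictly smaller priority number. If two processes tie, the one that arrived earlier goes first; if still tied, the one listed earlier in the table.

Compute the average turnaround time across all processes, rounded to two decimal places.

7.63

Timeline: | T1 0-1 | idle 1-2 | T2 2-3 | T3 3-5 | T4 5-6 | T5 6-7 | T3 7-8 | T6 8-9 | T7 9-10 | T6 10-12 | T3 12-13 | T8 13-22 | T3 22-24 | T2 24-25 |
Completion: T1=1  T2=25  T3=24  T4=6  T5=7  T6=12  T7=10  T8=22
Turnaround (C−A): T1=1  T2=23  T3=21  T4=1  T5=1  T6=4  T7=1  T8=9
Turnaround times: T1=1, T2=23, T3=21, T4=1, T5=1, T6=4, T7=1, T8=9
Average turnaround = (1+23+21+1+1+4+1+9) / 8 = 61/8 = 7.63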